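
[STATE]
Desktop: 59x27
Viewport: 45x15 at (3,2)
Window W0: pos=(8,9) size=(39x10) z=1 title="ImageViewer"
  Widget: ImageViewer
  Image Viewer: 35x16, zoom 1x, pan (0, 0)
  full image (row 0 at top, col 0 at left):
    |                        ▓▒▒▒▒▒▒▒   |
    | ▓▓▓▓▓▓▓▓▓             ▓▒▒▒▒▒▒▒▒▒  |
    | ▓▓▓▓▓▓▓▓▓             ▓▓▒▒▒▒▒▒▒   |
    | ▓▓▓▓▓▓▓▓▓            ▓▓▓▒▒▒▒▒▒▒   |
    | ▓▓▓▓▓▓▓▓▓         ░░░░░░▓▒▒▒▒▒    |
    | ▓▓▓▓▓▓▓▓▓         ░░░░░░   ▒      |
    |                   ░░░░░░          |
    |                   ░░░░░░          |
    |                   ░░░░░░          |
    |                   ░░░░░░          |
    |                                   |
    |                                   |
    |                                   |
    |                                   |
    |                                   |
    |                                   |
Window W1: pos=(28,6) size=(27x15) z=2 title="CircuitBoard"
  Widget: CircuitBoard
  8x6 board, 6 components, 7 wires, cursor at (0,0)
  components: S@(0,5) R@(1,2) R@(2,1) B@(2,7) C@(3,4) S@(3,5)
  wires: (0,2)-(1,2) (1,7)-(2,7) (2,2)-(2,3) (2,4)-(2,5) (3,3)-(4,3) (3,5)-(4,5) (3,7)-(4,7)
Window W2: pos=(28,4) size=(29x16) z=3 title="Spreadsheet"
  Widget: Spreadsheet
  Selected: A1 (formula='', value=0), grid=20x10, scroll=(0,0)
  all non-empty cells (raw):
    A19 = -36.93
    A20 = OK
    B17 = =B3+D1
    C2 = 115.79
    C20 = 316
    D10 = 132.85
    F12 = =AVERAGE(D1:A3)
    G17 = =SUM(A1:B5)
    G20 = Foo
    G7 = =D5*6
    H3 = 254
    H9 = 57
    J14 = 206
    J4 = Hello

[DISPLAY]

                                             
                                             
                         ┏━━━━━━━━━━━━━━━━━━━
                         ┃ Spreadsheet       
                         ┠───────────────────
                         ┃A1:                
                         ┃       A       B   
     ┏━━━━━━━━━━━━━━━━━━━┃-------------------
     ┃ ImageViewer       ┃  1      [0]       
     ┠───────────────────┃  2        0       
     ┃                   ┃  3        0       
     ┃ ▓▓▓▓▓▓▓▓▓         ┃  4        0       
     ┃ ▓▓▓▓▓▓▓▓▓         ┃  5        0       
     ┃ ▓▓▓▓▓▓▓▓▓         ┃  6        0       
     ┃ ▓▓▓▓▓▓▓▓▓         ┃  7        0       


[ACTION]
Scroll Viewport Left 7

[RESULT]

                                             
                                             
                            ┏━━━━━━━━━━━━━━━━
                            ┃ Spreadsheet    
                            ┠────────────────
                            ┃A1:             
                            ┃       A       B
        ┏━━━━━━━━━━━━━━━━━━━┃----------------
        ┃ ImageViewer       ┃  1      [0]    
        ┠───────────────────┃  2        0    
        ┃                   ┃  3        0    
        ┃ ▓▓▓▓▓▓▓▓▓         ┃  4        0    
        ┃ ▓▓▓▓▓▓▓▓▓         ┃  5        0    
        ┃ ▓▓▓▓▓▓▓▓▓         ┃  6        0    
        ┃ ▓▓▓▓▓▓▓▓▓         ┃  7        0    


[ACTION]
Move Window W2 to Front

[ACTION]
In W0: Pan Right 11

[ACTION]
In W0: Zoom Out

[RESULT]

                                             
                                             
                            ┏━━━━━━━━━━━━━━━━
                            ┃ Spreadsheet    
                            ┠────────────────
                            ┃A1:             
                            ┃       A       B
        ┏━━━━━━━━━━━━━━━━━━━┃----------------
        ┃ ImageViewer       ┃  1      [0]    
        ┠───────────────────┃  2        0    
        ┃             ▓▒▒▒▒▒┃  3        0    
        ┃            ▓▒▒▒▒▒▒┃  4        0    
        ┃            ▓▓▒▒▒▒▒┃  5        0    
        ┃           ▓▓▓▒▒▒▒▒┃  6        0    
        ┃        ░░░░░░▓▒▒▒▒┃  7        0    


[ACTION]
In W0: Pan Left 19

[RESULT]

                                             
                                             
                            ┏━━━━━━━━━━━━━━━━
                            ┃ Spreadsheet    
                            ┠────────────────
                            ┃A1:             
                            ┃       A       B
        ┏━━━━━━━━━━━━━━━━━━━┃----------------
        ┃ ImageViewer       ┃  1      [0]    
        ┠───────────────────┃  2        0    
        ┃                   ┃  3        0    
        ┃ ▓▓▓▓▓▓▓▓▓         ┃  4        0    
        ┃ ▓▓▓▓▓▓▓▓▓         ┃  5        0    
        ┃ ▓▓▓▓▓▓▓▓▓         ┃  6        0    
        ┃ ▓▓▓▓▓▓▓▓▓         ┃  7        0    


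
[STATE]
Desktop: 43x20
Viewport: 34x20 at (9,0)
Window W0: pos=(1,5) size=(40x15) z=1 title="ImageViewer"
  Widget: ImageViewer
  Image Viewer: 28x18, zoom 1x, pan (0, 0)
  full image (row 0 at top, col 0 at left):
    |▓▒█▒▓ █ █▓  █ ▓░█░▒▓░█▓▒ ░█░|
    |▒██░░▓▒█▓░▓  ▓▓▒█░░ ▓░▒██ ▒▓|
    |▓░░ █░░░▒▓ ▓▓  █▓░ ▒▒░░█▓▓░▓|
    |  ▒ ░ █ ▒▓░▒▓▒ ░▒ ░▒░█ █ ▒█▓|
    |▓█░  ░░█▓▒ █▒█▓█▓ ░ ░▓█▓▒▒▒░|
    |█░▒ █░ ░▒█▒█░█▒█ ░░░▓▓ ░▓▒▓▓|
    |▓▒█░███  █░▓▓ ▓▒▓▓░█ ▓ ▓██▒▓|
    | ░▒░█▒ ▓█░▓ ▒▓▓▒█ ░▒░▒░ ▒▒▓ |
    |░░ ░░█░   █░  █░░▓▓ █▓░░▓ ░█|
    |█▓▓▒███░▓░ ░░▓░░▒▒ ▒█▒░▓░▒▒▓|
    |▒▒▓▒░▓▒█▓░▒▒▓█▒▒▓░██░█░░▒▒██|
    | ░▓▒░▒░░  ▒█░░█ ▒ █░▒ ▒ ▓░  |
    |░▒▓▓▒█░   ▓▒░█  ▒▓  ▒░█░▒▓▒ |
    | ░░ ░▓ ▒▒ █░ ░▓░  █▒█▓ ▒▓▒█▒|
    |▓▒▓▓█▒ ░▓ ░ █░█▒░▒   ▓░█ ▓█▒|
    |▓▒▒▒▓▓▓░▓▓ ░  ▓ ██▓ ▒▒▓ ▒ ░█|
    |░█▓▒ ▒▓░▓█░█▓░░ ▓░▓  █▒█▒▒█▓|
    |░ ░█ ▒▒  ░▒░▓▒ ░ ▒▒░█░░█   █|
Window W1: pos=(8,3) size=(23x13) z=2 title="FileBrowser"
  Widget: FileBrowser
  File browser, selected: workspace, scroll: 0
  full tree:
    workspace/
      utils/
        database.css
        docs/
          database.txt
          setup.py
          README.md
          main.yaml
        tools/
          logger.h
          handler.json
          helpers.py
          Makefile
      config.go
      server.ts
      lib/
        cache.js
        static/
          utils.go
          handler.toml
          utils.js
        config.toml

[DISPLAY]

                                  
                                  
                                  
━━━━━━━━━━━━━━━━━━━━━┓            
 FileBrowser         ┃            
─────────────────────┨━━━━━━━━━┓  
> [-] workspace/     ┃         ┃  
    [+] utils/       ┃─────────┨  
    config.go        ┃         ┃  
    server.ts        ┃         ┃  
    [+] lib/         ┃         ┃  
                     ┃         ┃  
                     ┃         ┃  
                     ┃         ┃  
                     ┃         ┃  
━━━━━━━━━━━━━━━━━━━━━┛         ┃  
   █░  █░░▓▓ █▓░░▓ ░█          ┃  
░▓░ ░░▓░░▒▒ ▒█▒░▓░▒▒▓          ┃  
█▓░▒▒▓█▒▒▓░██░█░░▒▒██          ┃  
━━━━━━━━━━━━━━━━━━━━━━━━━━━━━━━┛  


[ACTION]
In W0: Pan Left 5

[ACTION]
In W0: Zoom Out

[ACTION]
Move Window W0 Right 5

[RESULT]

                                  
                                  
                                  
━━━━━━━━━━━━━━━━━━━━━┓            
 FileBrowser         ┃            
─────────────────────┨━━━━━━━━━━━┓
> [-] workspace/     ┃           ┃
    [+] utils/       ┃───────────┨
    config.go        ┃░          ┃
    server.ts        ┃▓          ┃
    [+] lib/         ┃▓          ┃
                     ┃▓          ┃
                     ┃░          ┃
                     ┃▓          ┃
                     ┃▓          ┃
━━━━━━━━━━━━━━━━━━━━━┛           ┃
█░   █░  █░░▓▓ █▓░░▓ ░█          ┃
██░▓░ ░░▓░░▒▒ ▒█▒░▓░▒▒▓          ┃
▓▒█▓░▒▒▓█▒▒▓░██░█░░▒▒██          ┃
━━━━━━━━━━━━━━━━━━━━━━━━━━━━━━━━━┛


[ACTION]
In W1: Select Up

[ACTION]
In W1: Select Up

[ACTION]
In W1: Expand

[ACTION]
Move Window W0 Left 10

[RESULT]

                                  
                                  
                                  
━━━━━━━━━━━━━━━━━━━━━┓            
 FileBrowser         ┃            
─────────────────────┨━━━━━━━━┓   
> [-] workspace/     ┃        ┃   
    [+] utils/       ┃────────┨   
    config.go        ┃        ┃   
    server.ts        ┃        ┃   
    [+] lib/         ┃        ┃   
                     ┃        ┃   
                     ┃        ┃   
                     ┃        ┃   
                     ┃        ┃   
━━━━━━━━━━━━━━━━━━━━━┛        ┃   
  █░  █░░▓▓ █▓░░▓ ░█          ┃   
▓░ ░░▓░░▒▒ ▒█▒░▓░▒▒▓          ┃   
▓░▒▒▓█▒▒▓░██░█░░▒▒██          ┃   
━━━━━━━━━━━━━━━━━━━━━━━━━━━━━━┛   


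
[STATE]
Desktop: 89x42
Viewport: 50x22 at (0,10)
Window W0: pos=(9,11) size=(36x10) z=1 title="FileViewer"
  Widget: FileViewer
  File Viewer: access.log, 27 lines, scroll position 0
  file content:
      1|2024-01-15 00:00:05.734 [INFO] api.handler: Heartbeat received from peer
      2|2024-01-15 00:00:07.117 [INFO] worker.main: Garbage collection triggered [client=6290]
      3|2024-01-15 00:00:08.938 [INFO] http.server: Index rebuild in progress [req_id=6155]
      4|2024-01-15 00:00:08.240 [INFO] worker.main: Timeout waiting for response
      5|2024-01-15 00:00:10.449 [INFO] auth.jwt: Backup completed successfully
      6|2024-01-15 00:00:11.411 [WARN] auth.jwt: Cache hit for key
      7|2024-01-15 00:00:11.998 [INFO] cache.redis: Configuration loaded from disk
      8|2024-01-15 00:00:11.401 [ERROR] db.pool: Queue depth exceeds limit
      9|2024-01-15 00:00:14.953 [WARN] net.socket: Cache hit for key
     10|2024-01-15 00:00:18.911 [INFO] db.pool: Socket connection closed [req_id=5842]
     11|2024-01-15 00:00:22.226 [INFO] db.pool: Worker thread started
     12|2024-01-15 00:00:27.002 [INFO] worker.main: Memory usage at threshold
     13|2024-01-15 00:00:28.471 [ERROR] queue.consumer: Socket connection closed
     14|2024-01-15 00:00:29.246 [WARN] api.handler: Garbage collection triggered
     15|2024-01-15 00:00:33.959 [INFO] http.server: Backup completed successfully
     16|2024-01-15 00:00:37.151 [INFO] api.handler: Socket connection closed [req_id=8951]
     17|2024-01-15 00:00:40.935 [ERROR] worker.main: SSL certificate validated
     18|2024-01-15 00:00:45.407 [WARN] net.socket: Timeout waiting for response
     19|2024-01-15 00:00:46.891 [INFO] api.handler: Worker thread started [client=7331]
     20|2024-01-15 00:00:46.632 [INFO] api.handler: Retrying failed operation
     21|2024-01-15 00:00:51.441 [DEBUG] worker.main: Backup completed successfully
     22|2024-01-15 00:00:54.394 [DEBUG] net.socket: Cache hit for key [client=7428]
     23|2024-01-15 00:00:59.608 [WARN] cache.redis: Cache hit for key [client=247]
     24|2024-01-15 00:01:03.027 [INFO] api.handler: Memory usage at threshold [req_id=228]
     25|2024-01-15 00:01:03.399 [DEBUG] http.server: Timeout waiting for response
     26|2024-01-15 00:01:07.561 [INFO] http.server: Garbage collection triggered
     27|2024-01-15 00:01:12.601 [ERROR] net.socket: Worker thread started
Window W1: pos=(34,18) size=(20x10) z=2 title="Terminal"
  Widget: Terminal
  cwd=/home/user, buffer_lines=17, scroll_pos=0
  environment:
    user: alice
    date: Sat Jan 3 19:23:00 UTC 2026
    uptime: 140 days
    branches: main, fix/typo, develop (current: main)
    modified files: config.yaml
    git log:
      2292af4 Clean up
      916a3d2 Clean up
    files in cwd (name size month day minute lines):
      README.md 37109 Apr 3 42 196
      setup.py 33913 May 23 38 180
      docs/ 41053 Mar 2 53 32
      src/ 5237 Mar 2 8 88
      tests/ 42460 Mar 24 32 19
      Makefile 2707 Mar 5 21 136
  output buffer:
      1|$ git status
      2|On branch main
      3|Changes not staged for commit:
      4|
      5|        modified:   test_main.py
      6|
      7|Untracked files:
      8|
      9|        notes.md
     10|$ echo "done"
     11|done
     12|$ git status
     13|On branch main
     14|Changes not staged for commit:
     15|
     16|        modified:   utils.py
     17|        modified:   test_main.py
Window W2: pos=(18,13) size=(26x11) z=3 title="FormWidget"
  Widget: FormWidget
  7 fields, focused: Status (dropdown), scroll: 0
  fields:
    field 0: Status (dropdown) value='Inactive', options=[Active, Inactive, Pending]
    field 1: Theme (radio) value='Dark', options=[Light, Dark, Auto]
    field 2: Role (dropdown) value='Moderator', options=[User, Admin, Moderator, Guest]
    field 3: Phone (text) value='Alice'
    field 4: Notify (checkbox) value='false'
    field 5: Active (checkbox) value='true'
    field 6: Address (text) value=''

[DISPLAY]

                                                  
         ┏━━━━━━━━━━━━━━━━━━━━━━━━━━━━━━━━━━┓     
         ┃ FileViewer                       ┃     
         ┠────────┏━━━━━━━━━━━━━━━━━━━━━━━━┓┨     
         ┃2024-01-┃ FormWidget             ┃┃     
         ┃2024-01-┠────────────────────────┨┃     
         ┃2024-01-┃> Status:     [Inactiv▼]┃┃     
         ┃2024-01-┃  Theme:      ( ) Light ┃┃     
         ┃2024-01-┃  Role:       [Moderat▼]┃━━━━━━
         ┃2024-01-┃  Phone:      [Alice   ]┃      
         ┗━━━━━━━━┃  Notify:     [ ]       ┃──────
                  ┃  Active:     [x]       ┃tus   
                  ┃  Address:    [        ]┃ main 
                  ┗━━━━━━━━━━━━━━━━━━━━━━━━┛ot sta
                                  ┃               
                                  ┃        modifie
                                  ┃               
                                  ┗━━━━━━━━━━━━━━━
                                                  
                                                  
                                                  
                                                  


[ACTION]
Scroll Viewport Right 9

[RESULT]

                                                  
┏━━━━━━━━━━━━━━━━━━━━━━━━━━━━━━━━━━┓              
┃ FileViewer                       ┃              
┠────────┏━━━━━━━━━━━━━━━━━━━━━━━━┓┨              
┃2024-01-┃ FormWidget             ┃┃              
┃2024-01-┠────────────────────────┨┃              
┃2024-01-┃> Status:     [Inactiv▼]┃┃              
┃2024-01-┃  Theme:      ( ) Light ┃┃              
┃2024-01-┃  Role:       [Moderat▼]┃━━━━━━━━━┓     
┃2024-01-┃  Phone:      [Alice   ]┃         ┃     
┗━━━━━━━━┃  Notify:     [ ]       ┃─────────┨     
         ┃  Active:     [x]       ┃tus      ┃     
         ┃  Address:    [        ]┃ main    ┃     
         ┗━━━━━━━━━━━━━━━━━━━━━━━━┛ot staged┃     
                         ┃                  ┃     
                         ┃        modified: ┃     
                         ┃                  ┃     
                         ┗━━━━━━━━━━━━━━━━━━┛     
                                                  
                                                  
                                                  
                                                  


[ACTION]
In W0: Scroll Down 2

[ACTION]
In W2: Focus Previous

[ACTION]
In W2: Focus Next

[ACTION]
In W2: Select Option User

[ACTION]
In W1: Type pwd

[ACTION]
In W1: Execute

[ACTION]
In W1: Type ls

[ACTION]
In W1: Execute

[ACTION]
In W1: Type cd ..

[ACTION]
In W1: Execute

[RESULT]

                                                  
┏━━━━━━━━━━━━━━━━━━━━━━━━━━━━━━━━━━┓              
┃ FileViewer                       ┃              
┠────────┏━━━━━━━━━━━━━━━━━━━━━━━━┓┨              
┃2024-01-┃ FormWidget             ┃┃              
┃2024-01-┠────────────────────────┨┃              
┃2024-01-┃> Status:     [Inactiv▼]┃┃              
┃2024-01-┃  Theme:      ( ) Light ┃┃              
┃2024-01-┃  Role:       [Moderat▼]┃━━━━━━━━━┓     
┃2024-01-┃  Phone:      [Alice   ]┃         ┃     
┗━━━━━━━━┃  Notify:     [ ]       ┃─────────┨     
         ┃  Active:     [x]       ┃r        ┃     
         ┃  Address:    [        ]┃         ┃     
         ┗━━━━━━━━━━━━━━━━━━━━━━━━┛  setup.p┃     
                         ┃$ cd ..           ┃     
                         ┃                  ┃     
                         ┃$ █               ┃     
                         ┗━━━━━━━━━━━━━━━━━━┛     
                                                  
                                                  
                                                  
                                                  


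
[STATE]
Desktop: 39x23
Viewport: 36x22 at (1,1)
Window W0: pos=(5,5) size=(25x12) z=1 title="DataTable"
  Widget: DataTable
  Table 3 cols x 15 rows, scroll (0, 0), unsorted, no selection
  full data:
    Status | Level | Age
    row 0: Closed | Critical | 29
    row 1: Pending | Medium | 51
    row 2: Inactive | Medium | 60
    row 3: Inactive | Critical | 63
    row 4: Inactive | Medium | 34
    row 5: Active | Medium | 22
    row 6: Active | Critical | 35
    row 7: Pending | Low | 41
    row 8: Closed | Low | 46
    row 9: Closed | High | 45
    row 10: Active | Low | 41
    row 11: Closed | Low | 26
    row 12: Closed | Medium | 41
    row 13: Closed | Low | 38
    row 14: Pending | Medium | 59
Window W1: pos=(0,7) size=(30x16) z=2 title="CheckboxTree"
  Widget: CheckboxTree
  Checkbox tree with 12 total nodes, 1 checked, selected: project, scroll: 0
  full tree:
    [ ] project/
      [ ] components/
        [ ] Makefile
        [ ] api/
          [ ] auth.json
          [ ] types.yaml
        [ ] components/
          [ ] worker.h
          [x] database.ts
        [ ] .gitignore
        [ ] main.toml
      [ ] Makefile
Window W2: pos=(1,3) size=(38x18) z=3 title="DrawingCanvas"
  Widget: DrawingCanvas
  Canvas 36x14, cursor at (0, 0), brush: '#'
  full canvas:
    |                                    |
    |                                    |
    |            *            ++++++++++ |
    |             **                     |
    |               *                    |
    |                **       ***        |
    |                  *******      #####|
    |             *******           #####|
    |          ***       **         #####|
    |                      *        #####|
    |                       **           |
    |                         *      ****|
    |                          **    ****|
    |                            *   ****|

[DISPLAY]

                                    
                                    
┏━━━━━━━━━━━━━━━━━━━━━━━━━━━━━━━━━━━
┃ DrawingCanvas                     
┠───────────────────────────────────
┃+                                  
┃                                   
┃            *            ++++++++++
┃             **                    
┃               *                   
┃                **       ***       
┃                  *******      ####
┃             *******           ####
┃          ***       **         ####
┃                      *        ####
┃                       **          
┃                         *      ***
┃                          **    ***
┃                            *   ***
┗━━━━━━━━━━━━━━━━━━━━━━━━━━━━━━━━━━━
   [ ] Makefile             ┃       
━━━━━━━━━━━━━━━━━━━━━━━━━━━━┛       


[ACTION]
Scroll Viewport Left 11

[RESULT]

                                    
                                    
 ┏━━━━━━━━━━━━━━━━━━━━━━━━━━━━━━━━━━
 ┃ DrawingCanvas                    
 ┠──────────────────────────────────
 ┃+                                 
┏┃                                  
┃┃            *            +++++++++
┠┃             **                   
┃┃               *                  
┃┃                **       ***      
┃┃                  *******      ###
┃┃             *******           ###
┃┃          ***       **         ###
┃┃                      *        ###
┃┃                       **         
┃┃                         *      **
┃┃                          **    **
┃┃                            *   **
┃┗━━━━━━━━━━━━━━━━━━━━━━━━━━━━━━━━━━
┃   [ ] Makefile             ┃      
┗━━━━━━━━━━━━━━━━━━━━━━━━━━━━┛      


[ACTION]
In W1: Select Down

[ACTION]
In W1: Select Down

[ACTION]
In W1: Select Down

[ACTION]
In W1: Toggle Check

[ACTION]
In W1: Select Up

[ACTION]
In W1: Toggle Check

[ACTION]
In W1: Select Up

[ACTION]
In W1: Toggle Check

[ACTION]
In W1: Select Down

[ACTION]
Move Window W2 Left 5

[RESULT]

                                    
                                    
┏━━━━━━━━━━━━━━━━━━━━━━━━━━━━━━━━━━━
┃ DrawingCanvas                     
┠───────────────────────────────────
┃+                                  
┃                                   
┃            *            ++++++++++
┃             **                    
┃               *                   
┃                **       ***       
┃                  *******      ####
┃             *******           ####
┃          ***       **         ####
┃                      *        ####
┃                       **          
┃                         *      ***
┃                          **    ***
┃                            *   ***
┗━━━━━━━━━━━━━━━━━━━━━━━━━━━━━━━━━━━
┃   [ ] Makefile             ┃      
┗━━━━━━━━━━━━━━━━━━━━━━━━━━━━┛      


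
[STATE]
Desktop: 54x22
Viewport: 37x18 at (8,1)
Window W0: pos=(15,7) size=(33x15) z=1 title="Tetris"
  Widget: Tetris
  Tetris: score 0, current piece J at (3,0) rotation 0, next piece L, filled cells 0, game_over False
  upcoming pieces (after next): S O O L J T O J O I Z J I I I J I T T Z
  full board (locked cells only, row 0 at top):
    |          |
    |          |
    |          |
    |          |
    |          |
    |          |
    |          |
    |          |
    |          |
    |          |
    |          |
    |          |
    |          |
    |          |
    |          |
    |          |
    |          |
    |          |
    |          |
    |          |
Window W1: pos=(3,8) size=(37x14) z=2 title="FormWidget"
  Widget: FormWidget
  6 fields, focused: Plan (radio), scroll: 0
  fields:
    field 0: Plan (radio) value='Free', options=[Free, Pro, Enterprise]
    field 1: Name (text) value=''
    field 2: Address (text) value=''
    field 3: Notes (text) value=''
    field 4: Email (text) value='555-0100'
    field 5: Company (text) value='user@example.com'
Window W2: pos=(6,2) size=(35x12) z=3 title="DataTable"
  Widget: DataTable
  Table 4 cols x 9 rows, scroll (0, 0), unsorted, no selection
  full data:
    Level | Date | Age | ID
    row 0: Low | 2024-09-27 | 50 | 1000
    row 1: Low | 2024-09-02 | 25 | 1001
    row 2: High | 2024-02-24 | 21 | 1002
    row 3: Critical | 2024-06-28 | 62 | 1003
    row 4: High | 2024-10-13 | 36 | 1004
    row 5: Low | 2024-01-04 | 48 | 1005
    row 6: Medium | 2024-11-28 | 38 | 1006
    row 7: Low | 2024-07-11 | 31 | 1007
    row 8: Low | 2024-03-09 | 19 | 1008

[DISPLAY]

                                     
━━━━━━━━━━━━━━━━━━━━━━━━━━━━━━━━┓    
DataTable                       ┃    
────────────────────────────────┨    
evel   │Date      │Age│ID       ┃    
───────┼──────────┼───┼────     ┃    
ow     │2024-09-27│50 │1000     ┃━━━━
ow     │2024-09-02│25 │1001     ┃    
igh    │2024-02-24│21 │1002     ┃────
ritical│2024-06-28│62 │1003     ┃    
igh    │2024-10-13│36 │1004     ┃    
ow     │2024-01-04│48 │1005     ┃    
━━━━━━━━━━━━━━━━━━━━━━━━━━━━━━━━┛    
tes:      [                   ]┃     
ail:      [555-0100           ]┃     
mpany:    [user@example.com   ]┃     
                               ┃     
                               ┃     


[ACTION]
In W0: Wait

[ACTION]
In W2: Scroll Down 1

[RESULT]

                                     
━━━━━━━━━━━━━━━━━━━━━━━━━━━━━━━━┓    
DataTable                       ┃    
────────────────────────────────┨    
evel   │Date      │Age│ID       ┃    
───────┼──────────┼───┼────     ┃    
ow     │2024-09-02│25 │1001     ┃━━━━
igh    │2024-02-24│21 │1002     ┃    
ritical│2024-06-28│62 │1003     ┃────
igh    │2024-10-13│36 │1004     ┃    
ow     │2024-01-04│48 │1005     ┃    
edium  │2024-11-28│38 │1006     ┃    
━━━━━━━━━━━━━━━━━━━━━━━━━━━━━━━━┛    
tes:      [                   ]┃     
ail:      [555-0100           ]┃     
mpany:    [user@example.com   ]┃     
                               ┃     
                               ┃     


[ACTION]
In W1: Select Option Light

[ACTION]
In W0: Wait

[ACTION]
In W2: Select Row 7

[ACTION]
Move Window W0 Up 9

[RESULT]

       ┃ Tetris                      
━━━━━━━━━━━━━━━━━━━━━━━━━━━━━━━━┓────
DataTable                       ┃    
────────────────────────────────┨    
evel   │Date      │Age│ID       ┃    
───────┼──────────┼───┼────     ┃    
ow     │2024-09-02│25 │1001     ┃    
igh    │2024-02-24│21 │1002     ┃    
ritical│2024-06-28│62 │1003     ┃    
igh    │2024-10-13│36 │1004     ┃    
ow     │2024-01-04│48 │1005     ┃    
edium  │2024-11-28│38 │1006     ┃    
━━━━━━━━━━━━━━━━━━━━━━━━━━━━━━━━┛    
tes:      [                   ]┃━━━━━
ail:      [555-0100           ]┃     
mpany:    [user@example.com   ]┃     
                               ┃     
                               ┃     


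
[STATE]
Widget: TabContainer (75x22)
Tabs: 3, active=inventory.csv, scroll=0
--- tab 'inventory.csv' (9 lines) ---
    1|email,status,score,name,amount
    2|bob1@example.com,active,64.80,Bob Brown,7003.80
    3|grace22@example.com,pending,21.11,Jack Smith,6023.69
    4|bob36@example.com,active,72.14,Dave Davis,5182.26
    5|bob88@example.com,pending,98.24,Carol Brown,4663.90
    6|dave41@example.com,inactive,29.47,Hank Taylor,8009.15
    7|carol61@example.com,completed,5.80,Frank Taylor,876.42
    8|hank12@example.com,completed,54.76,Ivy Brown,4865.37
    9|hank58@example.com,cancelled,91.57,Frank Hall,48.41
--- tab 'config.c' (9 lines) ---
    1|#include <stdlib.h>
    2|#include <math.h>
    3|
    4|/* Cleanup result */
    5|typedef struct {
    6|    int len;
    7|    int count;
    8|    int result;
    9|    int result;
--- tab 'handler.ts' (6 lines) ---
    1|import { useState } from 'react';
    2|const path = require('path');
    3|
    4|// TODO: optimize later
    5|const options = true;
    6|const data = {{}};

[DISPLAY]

[inventory.csv]│ config.c │ handler.ts                                     
───────────────────────────────────────────────────────────────────────────
email,status,score,name,amount                                             
bob1@example.com,active,64.80,Bob Brown,7003.80                            
grace22@example.com,pending,21.11,Jack Smith,6023.69                       
bob36@example.com,active,72.14,Dave Davis,5182.26                          
bob88@example.com,pending,98.24,Carol Brown,4663.90                        
dave41@example.com,inactive,29.47,Hank Taylor,8009.15                      
carol61@example.com,completed,5.80,Frank Taylor,876.42                     
hank12@example.com,completed,54.76,Ivy Brown,4865.37                       
hank58@example.com,cancelled,91.57,Frank Hall,48.41                        
                                                                           
                                                                           
                                                                           
                                                                           
                                                                           
                                                                           
                                                                           
                                                                           
                                                                           
                                                                           
                                                                           


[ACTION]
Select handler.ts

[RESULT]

 inventory.csv │ config.c │[handler.ts]                                    
───────────────────────────────────────────────────────────────────────────
import { useState } from 'react';                                          
const path = require('path');                                              
                                                                           
// TODO: optimize later                                                    
const options = true;                                                      
const data = {{}};                                                         
                                                                           
                                                                           
                                                                           
                                                                           
                                                                           
                                                                           
                                                                           
                                                                           
                                                                           
                                                                           
                                                                           
                                                                           
                                                                           
                                                                           


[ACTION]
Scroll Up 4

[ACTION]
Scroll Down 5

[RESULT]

 inventory.csv │ config.c │[handler.ts]                                    
───────────────────────────────────────────────────────────────────────────
const data = {{}};                                                         
                                                                           
                                                                           
                                                                           
                                                                           
                                                                           
                                                                           
                                                                           
                                                                           
                                                                           
                                                                           
                                                                           
                                                                           
                                                                           
                                                                           
                                                                           
                                                                           
                                                                           
                                                                           
                                                                           


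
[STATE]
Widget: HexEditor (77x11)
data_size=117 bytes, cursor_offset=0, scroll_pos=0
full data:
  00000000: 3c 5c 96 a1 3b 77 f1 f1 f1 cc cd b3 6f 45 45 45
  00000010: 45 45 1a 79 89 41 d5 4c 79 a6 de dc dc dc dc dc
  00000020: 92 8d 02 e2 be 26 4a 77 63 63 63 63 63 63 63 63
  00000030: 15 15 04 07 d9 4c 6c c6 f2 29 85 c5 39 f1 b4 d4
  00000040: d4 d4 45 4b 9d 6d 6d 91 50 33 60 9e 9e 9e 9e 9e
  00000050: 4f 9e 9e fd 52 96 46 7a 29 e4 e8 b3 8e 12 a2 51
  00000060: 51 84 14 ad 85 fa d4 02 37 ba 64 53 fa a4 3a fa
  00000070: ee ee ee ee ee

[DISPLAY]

00000000  3C 5c 96 a1 3b 77 f1 f1  f1 cc cd b3 6f 45 45 45  |<\..;w......oEEE
00000010  45 45 1a 79 89 41 d5 4c  79 a6 de dc dc dc dc dc  |EE.y.A.Ly.......
00000020  92 8d 02 e2 be 26 4a 77  63 63 63 63 63 63 63 63  |.....&Jwcccccccc
00000030  15 15 04 07 d9 4c 6c c6  f2 29 85 c5 39 f1 b4 d4  |.....Ll..)..9...
00000040  d4 d4 45 4b 9d 6d 6d 91  50 33 60 9e 9e 9e 9e 9e  |..EK.mm.P3`.....
00000050  4f 9e 9e fd 52 96 46 7a  29 e4 e8 b3 8e 12 a2 51  |O...R.Fz)......Q
00000060  51 84 14 ad 85 fa d4 02  37 ba 64 53 fa a4 3a fa  |Q.......7.dS..:.
00000070  ee ee ee ee ee                                    |.....           
                                                                             
                                                                             
                                                                             


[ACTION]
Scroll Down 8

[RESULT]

00000070  ee ee ee ee ee                                    |.....           
                                                                             
                                                                             
                                                                             
                                                                             
                                                                             
                                                                             
                                                                             
                                                                             
                                                                             
                                                                             


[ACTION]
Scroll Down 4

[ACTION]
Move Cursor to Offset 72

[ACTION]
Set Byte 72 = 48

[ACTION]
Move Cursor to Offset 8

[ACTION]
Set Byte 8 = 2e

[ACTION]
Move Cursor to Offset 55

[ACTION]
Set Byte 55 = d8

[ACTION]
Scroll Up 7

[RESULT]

00000000  3c 5c 96 a1 3b 77 f1 f1  2e cc cd b3 6f 45 45 45  |<\..;w......oEEE
00000010  45 45 1a 79 89 41 d5 4c  79 a6 de dc dc dc dc dc  |EE.y.A.Ly.......
00000020  92 8d 02 e2 be 26 4a 77  63 63 63 63 63 63 63 63  |.....&Jwcccccccc
00000030  15 15 04 07 d9 4c 6c D8  f2 29 85 c5 39 f1 b4 d4  |.....Ll..)..9...
00000040  d4 d4 45 4b 9d 6d 6d 91  48 33 60 9e 9e 9e 9e 9e  |..EK.mm.H3`.....
00000050  4f 9e 9e fd 52 96 46 7a  29 e4 e8 b3 8e 12 a2 51  |O...R.Fz)......Q
00000060  51 84 14 ad 85 fa d4 02  37 ba 64 53 fa a4 3a fa  |Q.......7.dS..:.
00000070  ee ee ee ee ee                                    |.....           
                                                                             
                                                                             
                                                                             
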